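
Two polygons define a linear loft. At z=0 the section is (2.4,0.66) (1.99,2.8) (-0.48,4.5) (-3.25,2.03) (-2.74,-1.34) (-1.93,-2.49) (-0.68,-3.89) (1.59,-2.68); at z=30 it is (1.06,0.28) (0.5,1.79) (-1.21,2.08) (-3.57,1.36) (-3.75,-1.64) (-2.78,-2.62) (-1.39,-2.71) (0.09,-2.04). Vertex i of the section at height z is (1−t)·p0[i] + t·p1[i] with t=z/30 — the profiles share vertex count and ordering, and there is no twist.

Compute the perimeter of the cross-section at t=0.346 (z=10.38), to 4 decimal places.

Perimeter at t=0.346: 19.3234

Cross-section at t=0.346: each vertex is (1-t)·p0[i] + t·p1[i].
  v1: (1-0.346)·(2.4,0.66) + 0.346·(1.06,0.28) = (1.9364,0.5285)
  v2: (1-0.346)·(1.99,2.8) + 0.346·(0.5,1.79) = (1.4745,2.4505)
  v3: (1-0.346)·(-0.48,4.5) + 0.346·(-1.21,2.08) = (-0.7326,3.6627)
  v4: (1-0.346)·(-3.25,2.03) + 0.346·(-3.57,1.36) = (-3.3607,1.7982)
  v5: (1-0.346)·(-2.74,-1.34) + 0.346·(-3.75,-1.64) = (-3.0895,-1.4438)
  v6: (1-0.346)·(-1.93,-2.49) + 0.346·(-2.78,-2.62) = (-2.2241,-2.5350)
  v7: (1-0.346)·(-0.68,-3.89) + 0.346·(-1.39,-2.71) = (-0.9257,-3.4817)
  v8: (1-0.346)·(1.59,-2.68) + 0.346·(0.09,-2.04) = (1.0710,-2.4586)
Perimeter = Σ |v_{i+1} − v_i|:
  edge 1→2: √(-0.4619² + 1.9220²) = 1.9767 (running 1.9767)
  edge 2→3: √(-2.2070² + 1.2121²) = 2.5180 (running 4.4947)
  edge 3→4: √(-2.6281² + -1.8645²) = 3.2223 (running 7.7171)
  edge 4→5: √(0.2713² + -3.2420²) = 3.2533 (running 10.9704)
  edge 5→6: √(0.8654² + -1.0912²) = 1.3927 (running 12.3631)
  edge 6→7: √(1.2984² + -0.9467²) = 1.6069 (running 13.9700)
  edge 7→8: √(1.9967² + 1.0232²) = 2.2435 (running 16.2135)
  edge 8→1: √(0.8654² + 2.9871²) = 3.1099 (running 19.3234)
Perimeter = 19.3234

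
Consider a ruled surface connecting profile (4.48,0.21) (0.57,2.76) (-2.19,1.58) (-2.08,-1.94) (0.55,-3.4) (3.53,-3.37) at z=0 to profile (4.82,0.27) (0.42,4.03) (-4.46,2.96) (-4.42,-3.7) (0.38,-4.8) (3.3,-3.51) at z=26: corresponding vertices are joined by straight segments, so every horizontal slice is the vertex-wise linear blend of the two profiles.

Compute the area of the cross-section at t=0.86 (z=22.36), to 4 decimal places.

Cross-section at t=0.86: each vertex is (1-t)·p0[i] + t·p1[i].
  v1: (1-0.86)·(4.48,0.21) + 0.86·(4.82,0.27) = (4.7724,0.2616)
  v2: (1-0.86)·(0.57,2.76) + 0.86·(0.42,4.03) = (0.4410,3.8522)
  v3: (1-0.86)·(-2.19,1.58) + 0.86·(-4.46,2.96) = (-4.1422,2.7668)
  v4: (1-0.86)·(-2.08,-1.94) + 0.86·(-4.42,-3.7) = (-4.0924,-3.4536)
  v5: (1-0.86)·(0.55,-3.4) + 0.86·(0.38,-4.8) = (0.4038,-4.6040)
  v6: (1-0.86)·(3.53,-3.37) + 0.86·(3.3,-3.51) = (3.3322,-3.4904)
Shoelace sum Σ(x_i·y_{i+1} − x_{i+1}·y_i):
  i=1: 4.7724·3.8522 − 0.4410·0.2616 = +18.2689 (running +18.2689)
  i=2: 0.4410·2.7668 − -4.1422·3.8522 = +17.1767 (running +35.4456)
  i=3: -4.1422·-3.4536 − -4.0924·2.7668 = +25.6284 (running +61.0740)
  i=4: -4.0924·-4.6040 − 0.4038·-3.4536 = +20.2360 (running +81.3099)
  i=5: 0.4038·-3.4904 − 3.3322·-4.6040 = +13.9320 (running +95.2420)
  i=6: 3.3322·0.2616 − 4.7724·-3.4904 = +17.5293 (running +112.7713)
Area = |Σ|/2 = |112.7713|/2 = 56.3856

Area at t=0.86: 56.3856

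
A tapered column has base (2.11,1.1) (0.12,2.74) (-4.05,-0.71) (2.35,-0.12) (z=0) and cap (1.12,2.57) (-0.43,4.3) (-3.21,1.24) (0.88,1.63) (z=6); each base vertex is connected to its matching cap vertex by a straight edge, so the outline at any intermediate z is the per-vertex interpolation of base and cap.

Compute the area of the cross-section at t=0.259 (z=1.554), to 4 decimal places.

Cross-section at t=0.259: each vertex is (1-t)·p0[i] + t·p1[i].
  v1: (1-0.259)·(2.11,1.1) + 0.259·(1.12,2.57) = (1.8536,1.4807)
  v2: (1-0.259)·(0.12,2.74) + 0.259·(-0.43,4.3) = (-0.0224,3.1440)
  v3: (1-0.259)·(-4.05,-0.71) + 0.259·(-3.21,1.24) = (-3.8324,-0.2049)
  v4: (1-0.259)·(2.35,-0.12) + 0.259·(0.88,1.63) = (1.9693,0.3332)
Shoelace sum Σ(x_i·y_{i+1} − x_{i+1}·y_i):
  i=1: 1.8536·3.1440 − -0.0224·1.4807 = +5.8610 (running +5.8610)
  i=2: -0.0224·-0.2049 − -3.8324·3.1440 = +12.0539 (running +17.9149)
  i=3: -3.8324·0.3332 − 1.9693·-0.2049 = -0.8736 (running +17.0414)
  i=4: 1.9693·1.4807 − 1.8536·0.3332 = +2.2982 (running +19.3396)
Area = |Σ|/2 = |19.3396|/2 = 9.6698

Area at t=0.259: 9.6698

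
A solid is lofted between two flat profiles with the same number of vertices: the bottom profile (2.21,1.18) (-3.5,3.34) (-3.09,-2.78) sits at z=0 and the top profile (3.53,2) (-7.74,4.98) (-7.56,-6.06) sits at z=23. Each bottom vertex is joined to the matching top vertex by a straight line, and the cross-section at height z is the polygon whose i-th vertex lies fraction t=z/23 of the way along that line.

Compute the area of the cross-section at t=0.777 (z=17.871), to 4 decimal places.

Cross-section at t=0.777: each vertex is (1-t)·p0[i] + t·p1[i].
  v1: (1-0.777)·(2.21,1.18) + 0.777·(3.53,2) = (3.2356,1.8171)
  v2: (1-0.777)·(-3.5,3.34) + 0.777·(-7.74,4.98) = (-6.7945,4.6143)
  v3: (1-0.777)·(-3.09,-2.78) + 0.777·(-7.56,-6.06) = (-6.5632,-5.3286)
Shoelace sum Σ(x_i·y_{i+1} − x_{i+1}·y_i):
  i=1: 3.2356·4.6143 − -6.7945·1.8171 = +27.2767 (running +27.2767)
  i=2: -6.7945·-5.3286 − -6.5632·4.6143 = +66.4892 (running +93.7659)
  i=3: -6.5632·1.8171 − 3.2356·-5.3286 = +5.3151 (running +99.0809)
Area = |Σ|/2 = |99.0809|/2 = 49.5405

Area at t=0.777: 49.5405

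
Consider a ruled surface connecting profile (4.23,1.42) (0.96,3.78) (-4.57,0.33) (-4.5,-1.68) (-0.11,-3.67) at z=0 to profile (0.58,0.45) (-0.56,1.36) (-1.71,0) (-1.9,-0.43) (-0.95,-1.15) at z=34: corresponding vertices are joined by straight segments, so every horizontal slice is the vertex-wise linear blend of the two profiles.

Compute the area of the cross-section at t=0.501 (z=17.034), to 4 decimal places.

Area at t=0.501: 15.1619

Cross-section at t=0.501: each vertex is (1-t)·p0[i] + t·p1[i].
  v1: (1-0.501)·(4.23,1.42) + 0.501·(0.58,0.45) = (2.4013,0.9340)
  v2: (1-0.501)·(0.96,3.78) + 0.501·(-0.56,1.36) = (0.1985,2.5676)
  v3: (1-0.501)·(-4.57,0.33) + 0.501·(-1.71,0) = (-3.1371,0.1647)
  v4: (1-0.501)·(-4.5,-1.68) + 0.501·(-1.9,-0.43) = (-3.1974,-1.0537)
  v5: (1-0.501)·(-0.11,-3.67) + 0.501·(-0.95,-1.15) = (-0.5308,-2.4075)
Shoelace sum Σ(x_i·y_{i+1} − x_{i+1}·y_i):
  i=1: 2.4013·2.5676 − 0.1985·0.9340 = +5.9803 (running +5.9803)
  i=2: 0.1985·0.1647 − -3.1371·2.5676 = +8.0875 (running +14.0678)
  i=3: -3.1371·-1.0537 − -3.1974·0.1647 = +3.8323 (running +17.9001)
  i=4: -3.1974·-2.4075 − -0.5308·-1.0537 = +7.1383 (running +25.0384)
  i=5: -0.5308·0.9340 − 2.4013·-2.4075 = +5.2854 (running +30.3238)
Area = |Σ|/2 = |30.3238|/2 = 15.1619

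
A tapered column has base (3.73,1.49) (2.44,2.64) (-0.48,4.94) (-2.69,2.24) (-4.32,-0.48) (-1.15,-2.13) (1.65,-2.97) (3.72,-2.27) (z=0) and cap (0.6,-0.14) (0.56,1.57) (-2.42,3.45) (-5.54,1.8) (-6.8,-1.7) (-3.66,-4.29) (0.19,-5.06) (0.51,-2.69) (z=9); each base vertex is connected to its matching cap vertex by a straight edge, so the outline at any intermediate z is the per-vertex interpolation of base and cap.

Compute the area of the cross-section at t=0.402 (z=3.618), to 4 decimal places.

Area at t=0.402: 41.4382

Cross-section at t=0.402: each vertex is (1-t)·p0[i] + t·p1[i].
  v1: (1-0.402)·(3.73,1.49) + 0.402·(0.6,-0.14) = (2.4717,0.8347)
  v2: (1-0.402)·(2.44,2.64) + 0.402·(0.56,1.57) = (1.6842,2.2099)
  v3: (1-0.402)·(-0.48,4.94) + 0.402·(-2.42,3.45) = (-1.2599,4.3410)
  v4: (1-0.402)·(-2.69,2.24) + 0.402·(-5.54,1.8) = (-3.8357,2.0631)
  v5: (1-0.402)·(-4.32,-0.48) + 0.402·(-6.8,-1.7) = (-5.3170,-0.9704)
  v6: (1-0.402)·(-1.15,-2.13) + 0.402·(-3.66,-4.29) = (-2.1590,-2.9983)
  v7: (1-0.402)·(1.65,-2.97) + 0.402·(0.19,-5.06) = (1.0631,-3.8102)
  v8: (1-0.402)·(3.72,-2.27) + 0.402·(0.51,-2.69) = (2.4296,-2.4388)
Shoelace sum Σ(x_i·y_{i+1} − x_{i+1}·y_i):
  i=1: 2.4717·2.2099 − 1.6842·0.8347 = +4.0563 (running +4.0563)
  i=2: 1.6842·4.3410 − -1.2599·2.2099 = +10.0955 (running +14.1518)
  i=3: -1.2599·2.0631 − -3.8357·4.3410 = +14.0516 (running +28.2033)
  i=4: -3.8357·-0.9704 − -5.3170·2.0631 = +14.6918 (running +42.8952)
  i=5: -5.3170·-2.9983 − -2.1590·-0.9704 = +13.8467 (running +56.7419)
  i=6: -2.1590·-3.8102 − 1.0631·-2.9983 = +11.4137 (running +68.1556)
  i=7: 1.0631·-2.4388 − 2.4296·-3.8102 = +6.6645 (running +74.8201)
  i=8: 2.4296·0.8347 − 2.4717·-2.4388 = +8.0562 (running +82.8763)
Area = |Σ|/2 = |82.8763|/2 = 41.4382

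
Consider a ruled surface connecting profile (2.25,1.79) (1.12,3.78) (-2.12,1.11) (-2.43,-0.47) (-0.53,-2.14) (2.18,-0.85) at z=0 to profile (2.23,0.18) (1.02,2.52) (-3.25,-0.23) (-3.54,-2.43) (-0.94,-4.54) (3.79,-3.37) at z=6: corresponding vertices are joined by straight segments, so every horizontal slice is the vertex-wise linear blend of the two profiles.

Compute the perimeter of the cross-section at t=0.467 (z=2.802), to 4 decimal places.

Perimeter at t=0.467: 18.8543

Cross-section at t=0.467: each vertex is (1-t)·p0[i] + t·p1[i].
  v1: (1-0.467)·(2.25,1.79) + 0.467·(2.23,0.18) = (2.2407,1.0381)
  v2: (1-0.467)·(1.12,3.78) + 0.467·(1.02,2.52) = (1.0733,3.1916)
  v3: (1-0.467)·(-2.12,1.11) + 0.467·(-3.25,-0.23) = (-2.6477,0.4842)
  v4: (1-0.467)·(-2.43,-0.47) + 0.467·(-3.54,-2.43) = (-2.9484,-1.3853)
  v5: (1-0.467)·(-0.53,-2.14) + 0.467·(-0.94,-4.54) = (-0.7215,-3.2608)
  v6: (1-0.467)·(2.18,-0.85) + 0.467·(3.79,-3.37) = (2.9319,-2.0268)
Perimeter = Σ |v_{i+1} − v_i|:
  edge 1→2: √(-1.1674² + 2.1535²) = 2.4495 (running 2.4495)
  edge 2→3: √(-3.7210² + -2.7074²) = 4.6017 (running 7.0512)
  edge 3→4: √(-0.3007² + -1.8695²) = 1.8936 (running 8.9448)
  edge 4→5: √(2.2269² + -1.8755²) = 2.9114 (running 11.8562)
  edge 5→6: √(3.6533² + 1.2340²) = 3.8561 (running 15.7123)
  edge 6→1: √(-0.6912² + 3.0650²) = 3.1419 (running 18.8543)
Perimeter = 18.8543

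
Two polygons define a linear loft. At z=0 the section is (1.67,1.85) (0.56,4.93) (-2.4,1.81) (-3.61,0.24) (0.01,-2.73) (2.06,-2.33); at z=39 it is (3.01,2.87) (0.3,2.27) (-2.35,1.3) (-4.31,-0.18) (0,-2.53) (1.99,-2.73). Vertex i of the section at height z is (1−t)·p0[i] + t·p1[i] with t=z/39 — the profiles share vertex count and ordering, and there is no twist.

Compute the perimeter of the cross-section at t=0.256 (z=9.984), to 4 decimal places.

Cross-section at t=0.256: each vertex is (1-t)·p0[i] + t·p1[i].
  v1: (1-0.256)·(1.67,1.85) + 0.256·(3.01,2.87) = (2.0130,2.1111)
  v2: (1-0.256)·(0.56,4.93) + 0.256·(0.3,2.27) = (0.4934,4.2490)
  v3: (1-0.256)·(-2.4,1.81) + 0.256·(-2.35,1.3) = (-2.3872,1.6794)
  v4: (1-0.256)·(-3.61,0.24) + 0.256·(-4.31,-0.18) = (-3.7892,0.1325)
  v5: (1-0.256)·(0.01,-2.73) + 0.256·(0,-2.53) = (0.0074,-2.6788)
  v6: (1-0.256)·(2.06,-2.33) + 0.256·(1.99,-2.73) = (2.0421,-2.4324)
Perimeter = Σ |v_{i+1} − v_i|:
  edge 1→2: √(-1.5196² + 2.1379²) = 2.6230 (running 2.6230)
  edge 2→3: √(-2.8806² + -2.5696²) = 3.8602 (running 6.4831)
  edge 3→4: √(-1.4020² + -1.5470²) = 2.0877 (running 8.5709)
  edge 4→5: √(3.7966² + -2.8113²) = 4.7242 (running 13.2950)
  edge 5→6: √(2.0346² + 0.2464²) = 2.0495 (running 15.3445)
  edge 6→1: √(-0.0290² + 4.5435²) = 4.5436 (running 19.8882)
Perimeter = 19.8882

Perimeter at t=0.256: 19.8882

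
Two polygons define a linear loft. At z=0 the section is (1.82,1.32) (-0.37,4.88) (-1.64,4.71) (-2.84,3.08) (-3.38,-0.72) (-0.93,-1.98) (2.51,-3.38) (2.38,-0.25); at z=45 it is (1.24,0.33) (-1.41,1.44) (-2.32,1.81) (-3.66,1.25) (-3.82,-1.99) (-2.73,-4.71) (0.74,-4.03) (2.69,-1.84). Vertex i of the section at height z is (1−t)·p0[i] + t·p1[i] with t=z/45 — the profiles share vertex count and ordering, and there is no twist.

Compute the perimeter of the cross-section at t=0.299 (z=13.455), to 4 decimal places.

Perimeter at t=0.299: 21.3045

Cross-section at t=0.299: each vertex is (1-t)·p0[i] + t·p1[i].
  v1: (1-0.299)·(1.82,1.32) + 0.299·(1.24,0.33) = (1.6466,1.0240)
  v2: (1-0.299)·(-0.37,4.88) + 0.299·(-1.41,1.44) = (-0.6810,3.8514)
  v3: (1-0.299)·(-1.64,4.71) + 0.299·(-2.32,1.81) = (-1.8433,3.8429)
  v4: (1-0.299)·(-2.84,3.08) + 0.299·(-3.66,1.25) = (-3.0852,2.5328)
  v5: (1-0.299)·(-3.38,-0.72) + 0.299·(-3.82,-1.99) = (-3.5116,-1.0997)
  v6: (1-0.299)·(-0.93,-1.98) + 0.299·(-2.73,-4.71) = (-1.4682,-2.7963)
  v7: (1-0.299)·(2.51,-3.38) + 0.299·(0.74,-4.03) = (1.9808,-3.5743)
  v8: (1-0.299)·(2.38,-0.25) + 0.299·(2.69,-1.84) = (2.4727,-0.7254)
Perimeter = Σ |v_{i+1} − v_i|:
  edge 1→2: √(-2.3275² + 2.8274²) = 3.6622 (running 3.6622)
  edge 2→3: √(-1.1624² + -0.0085²) = 1.1624 (running 4.8246)
  edge 3→4: √(-1.2419² + -1.3101²) = 1.8051 (running 6.6298)
  edge 4→5: √(-0.4264² + -3.6326²) = 3.6575 (running 10.2872)
  edge 5→6: √(2.0434² + -1.6965²) = 2.6559 (running 12.9431)
  edge 6→7: √(3.4490² + -0.7781²) = 3.5356 (running 16.4788)
  edge 7→8: √(0.4919² + 2.8489²) = 2.8911 (running 19.3698)
  edge 8→1: √(-0.8261² + 1.7494²) = 1.9346 (running 21.3045)
Perimeter = 21.3045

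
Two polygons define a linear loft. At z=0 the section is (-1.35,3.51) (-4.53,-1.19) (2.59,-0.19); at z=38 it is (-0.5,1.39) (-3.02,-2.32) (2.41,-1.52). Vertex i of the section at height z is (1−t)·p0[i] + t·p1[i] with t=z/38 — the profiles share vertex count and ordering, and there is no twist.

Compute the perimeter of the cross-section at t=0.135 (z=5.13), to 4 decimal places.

Perimeter at t=0.135: 17.7049

Cross-section at t=0.135: each vertex is (1-t)·p0[i] + t·p1[i].
  v1: (1-0.135)·(-1.35,3.51) + 0.135·(-0.5,1.39) = (-1.2353,3.2238)
  v2: (1-0.135)·(-4.53,-1.19) + 0.135·(-3.02,-2.32) = (-4.3262,-1.3425)
  v3: (1-0.135)·(2.59,-0.19) + 0.135·(2.41,-1.52) = (2.5657,-0.3696)
Perimeter = Σ |v_{i+1} − v_i|:
  edge 1→2: √(-3.0909² + -4.5663²) = 5.5141 (running 5.5141)
  edge 2→3: √(6.8918² + 0.9730²) = 6.9602 (running 12.4743)
  edge 3→1: √(-3.8009² + 3.5934²) = 5.2306 (running 17.7049)
Perimeter = 17.7049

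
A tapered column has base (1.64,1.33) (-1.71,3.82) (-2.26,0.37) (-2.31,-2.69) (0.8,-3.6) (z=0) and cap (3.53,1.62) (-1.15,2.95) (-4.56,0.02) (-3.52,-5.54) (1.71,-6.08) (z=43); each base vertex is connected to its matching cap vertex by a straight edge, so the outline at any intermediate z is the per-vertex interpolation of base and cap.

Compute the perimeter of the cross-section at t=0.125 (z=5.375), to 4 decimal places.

Perimeter at t=0.125: 19.9517

Cross-section at t=0.125: each vertex is (1-t)·p0[i] + t·p1[i].
  v1: (1-0.125)·(1.64,1.33) + 0.125·(3.53,1.62) = (1.8762,1.3662)
  v2: (1-0.125)·(-1.71,3.82) + 0.125·(-1.15,2.95) = (-1.6400,3.7112)
  v3: (1-0.125)·(-2.26,0.37) + 0.125·(-4.56,0.02) = (-2.5475,0.3262)
  v4: (1-0.125)·(-2.31,-2.69) + 0.125·(-3.52,-5.54) = (-2.4613,-3.0462)
  v5: (1-0.125)·(0.8,-3.6) + 0.125·(1.71,-6.08) = (0.9138,-3.9100)
Perimeter = Σ |v_{i+1} − v_i|:
  edge 1→2: √(-3.5162² + 2.3450²) = 4.2265 (running 4.2265)
  edge 2→3: √(-0.9075² + -3.3850²) = 3.5045 (running 7.7310)
  edge 3→4: √(0.0862² + -3.3725²) = 3.3736 (running 11.1046)
  edge 4→5: √(3.3750² + -0.8638²) = 3.4838 (running 14.5884)
  edge 5→1: √(0.9625² + 5.2763²) = 5.3633 (running 19.9517)
Perimeter = 19.9517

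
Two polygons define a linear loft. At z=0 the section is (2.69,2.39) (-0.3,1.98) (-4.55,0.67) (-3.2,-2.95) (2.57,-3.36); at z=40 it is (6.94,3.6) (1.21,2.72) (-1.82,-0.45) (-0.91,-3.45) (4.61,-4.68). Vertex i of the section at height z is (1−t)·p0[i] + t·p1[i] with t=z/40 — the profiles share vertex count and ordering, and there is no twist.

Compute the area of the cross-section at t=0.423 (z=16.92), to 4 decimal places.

Area at t=0.423: 37.7369

Cross-section at t=0.423: each vertex is (1-t)·p0[i] + t·p1[i].
  v1: (1-0.423)·(2.69,2.39) + 0.423·(6.94,3.6) = (4.4878,2.9018)
  v2: (1-0.423)·(-0.3,1.98) + 0.423·(1.21,2.72) = (0.3387,2.2930)
  v3: (1-0.423)·(-4.55,0.67) + 0.423·(-1.82,-0.45) = (-3.3952,0.1962)
  v4: (1-0.423)·(-3.2,-2.95) + 0.423·(-0.91,-3.45) = (-2.2313,-3.1615)
  v5: (1-0.423)·(2.57,-3.36) + 0.423·(4.61,-4.68) = (3.4329,-3.9184)
Shoelace sum Σ(x_i·y_{i+1} − x_{i+1}·y_i):
  i=1: 4.4878·2.2930 − 0.3387·2.9018 = +9.3076 (running +9.3076)
  i=2: 0.3387·0.1962 − -3.3952·2.2930 = +7.8518 (running +17.1593)
  i=3: -3.3952·-3.1615 − -2.2313·0.1962 = +11.1718 (running +28.3312)
  i=4: -2.2313·-3.9184 − 3.4329·-3.1615 = +19.5963 (running +47.9275)
  i=5: 3.4329·2.9018 − 4.4878·-3.9184 = +27.5464 (running +75.4739)
Area = |Σ|/2 = |75.4739|/2 = 37.7369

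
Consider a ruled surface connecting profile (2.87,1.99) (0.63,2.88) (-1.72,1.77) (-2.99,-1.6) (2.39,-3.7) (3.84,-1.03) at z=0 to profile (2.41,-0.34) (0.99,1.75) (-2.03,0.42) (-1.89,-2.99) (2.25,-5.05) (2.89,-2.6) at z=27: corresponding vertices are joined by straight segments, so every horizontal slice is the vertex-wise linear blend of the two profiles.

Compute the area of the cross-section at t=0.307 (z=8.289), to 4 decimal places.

Cross-section at t=0.307: each vertex is (1-t)·p0[i] + t·p1[i].
  v1: (1-0.307)·(2.87,1.99) + 0.307·(2.41,-0.34) = (2.7288,1.2747)
  v2: (1-0.307)·(0.63,2.88) + 0.307·(0.99,1.75) = (0.7405,2.5331)
  v3: (1-0.307)·(-1.72,1.77) + 0.307·(-2.03,0.42) = (-1.8152,1.3556)
  v4: (1-0.307)·(-2.99,-1.6) + 0.307·(-1.89,-2.99) = (-2.6523,-2.0267)
  v5: (1-0.307)·(2.39,-3.7) + 0.307·(2.25,-5.05) = (2.3470,-4.1144)
  v6: (1-0.307)·(3.84,-1.03) + 0.307·(2.89,-2.6) = (3.5484,-1.5120)
Shoelace sum Σ(x_i·y_{i+1} − x_{i+1}·y_i):
  i=1: 2.7288·2.5331 − 0.7405·1.2747 = +5.9683 (running +5.9683)
  i=2: 0.7405·1.3556 − -1.8152·2.5331 = +5.6018 (running +11.5701)
  i=3: -1.8152·-2.0267 − -2.6523·1.3556 = +7.2742 (running +18.8443)
  i=4: -2.6523·-4.1144 − 2.3470·-2.0267 = +15.6695 (running +34.5138)
  i=5: 2.3470·-1.5120 − 3.5484·-4.1144 = +11.0508 (running +45.5647)
  i=6: 3.5484·1.2747 − 2.7288·-1.5120 = +8.6489 (running +54.2136)
Area = |Σ|/2 = |54.2136|/2 = 27.1068

Area at t=0.307: 27.1068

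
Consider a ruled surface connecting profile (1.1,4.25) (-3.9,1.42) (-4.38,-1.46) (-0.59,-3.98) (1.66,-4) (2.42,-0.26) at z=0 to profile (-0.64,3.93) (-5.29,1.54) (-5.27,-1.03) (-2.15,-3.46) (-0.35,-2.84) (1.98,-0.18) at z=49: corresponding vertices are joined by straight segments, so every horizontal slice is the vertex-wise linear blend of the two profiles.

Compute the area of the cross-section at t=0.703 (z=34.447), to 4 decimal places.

Cross-section at t=0.703: each vertex is (1-t)·p0[i] + t·p1[i].
  v1: (1-0.703)·(1.1,4.25) + 0.703·(-0.64,3.93) = (-0.1232,4.0250)
  v2: (1-0.703)·(-3.9,1.42) + 0.703·(-5.29,1.54) = (-4.8772,1.5044)
  v3: (1-0.703)·(-4.38,-1.46) + 0.703·(-5.27,-1.03) = (-5.0057,-1.1577)
  v4: (1-0.703)·(-0.59,-3.98) + 0.703·(-2.15,-3.46) = (-1.6867,-3.6144)
  v5: (1-0.703)·(1.66,-4) + 0.703·(-0.35,-2.84) = (0.2470,-3.1845)
  v6: (1-0.703)·(2.42,-0.26) + 0.703·(1.98,-0.18) = (2.1107,-0.2038)
Shoelace sum Σ(x_i·y_{i+1} − x_{i+1}·y_i):
  i=1: -0.1232·1.5044 − -4.8772·4.0250 = +19.4454 (running +19.4454)
  i=2: -4.8772·-1.1577 − -5.0057·1.5044 = +13.1767 (running +32.6221)
  i=3: -5.0057·-3.6144 − -1.6867·-1.1577 = +16.1400 (running +48.7621)
  i=4: -1.6867·-3.1845 − 0.2470·-3.6144 = +6.2639 (running +55.0260)
  i=5: 0.2470·-0.2038 − 2.1107·-3.1845 = +6.6712 (running +61.6972)
  i=6: 2.1107·4.0250 − -0.1232·-0.2038 = +8.4705 (running +70.1677)
Area = |Σ|/2 = |70.1677|/2 = 35.0838

Area at t=0.703: 35.0838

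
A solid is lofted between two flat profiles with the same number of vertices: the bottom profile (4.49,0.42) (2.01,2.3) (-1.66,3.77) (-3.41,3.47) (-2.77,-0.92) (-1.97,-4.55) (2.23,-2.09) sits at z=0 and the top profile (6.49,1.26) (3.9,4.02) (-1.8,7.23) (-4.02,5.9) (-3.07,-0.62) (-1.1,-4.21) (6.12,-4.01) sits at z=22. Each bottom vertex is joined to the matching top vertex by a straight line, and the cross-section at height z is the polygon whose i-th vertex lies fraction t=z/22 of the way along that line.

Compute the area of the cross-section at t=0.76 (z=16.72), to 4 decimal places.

Cross-section at t=0.76: each vertex is (1-t)·p0[i] + t·p1[i].
  v1: (1-0.76)·(4.49,0.42) + 0.76·(6.49,1.26) = (6.0100,1.0584)
  v2: (1-0.76)·(2.01,2.3) + 0.76·(3.9,4.02) = (3.4464,3.6072)
  v3: (1-0.76)·(-1.66,3.77) + 0.76·(-1.8,7.23) = (-1.7664,6.3996)
  v4: (1-0.76)·(-3.41,3.47) + 0.76·(-4.02,5.9) = (-3.8736,5.3168)
  v5: (1-0.76)·(-2.77,-0.92) + 0.76·(-3.07,-0.62) = (-2.9980,-0.6920)
  v6: (1-0.76)·(-1.97,-4.55) + 0.76·(-1.1,-4.21) = (-1.3088,-4.2916)
  v7: (1-0.76)·(2.23,-2.09) + 0.76·(6.12,-4.01) = (5.1864,-3.5492)
Shoelace sum Σ(x_i·y_{i+1} − x_{i+1}·y_i):
  i=1: 6.0100·3.6072 − 3.4464·1.0584 = +18.0316 (running +18.0316)
  i=2: 3.4464·6.3996 − -1.7664·3.6072 = +28.4273 (running +46.4589)
  i=3: -1.7664·5.3168 − -3.8736·6.3996 = +15.3979 (running +61.8568)
  i=4: -3.8736·-0.6920 − -2.9980·5.3168 = +18.6203 (running +80.4771)
  i=5: -2.9980·-4.2916 − -1.3088·-0.6920 = +11.9605 (running +92.4377)
  i=6: -1.3088·-3.5492 − 5.1864·-4.2916 = +26.9031 (running +119.3408)
  i=7: 5.1864·1.0584 − 6.0100·-3.5492 = +26.8200 (running +146.1608)
Area = |Σ|/2 = |146.1608|/2 = 73.0804

Area at t=0.76: 73.0804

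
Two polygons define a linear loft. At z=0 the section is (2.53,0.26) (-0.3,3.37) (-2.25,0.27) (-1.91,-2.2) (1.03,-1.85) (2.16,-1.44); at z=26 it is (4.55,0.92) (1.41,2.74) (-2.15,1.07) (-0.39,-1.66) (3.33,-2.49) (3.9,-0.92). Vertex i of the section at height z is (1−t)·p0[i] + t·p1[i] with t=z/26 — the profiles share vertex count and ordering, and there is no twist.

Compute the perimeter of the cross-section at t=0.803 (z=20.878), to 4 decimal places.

Perimeter at t=0.803: 17.5855

Cross-section at t=0.803: each vertex is (1-t)·p0[i] + t·p1[i].
  v1: (1-0.803)·(2.53,0.26) + 0.803·(4.55,0.92) = (4.1521,0.7900)
  v2: (1-0.803)·(-0.3,3.37) + 0.803·(1.41,2.74) = (1.0731,2.8641)
  v3: (1-0.803)·(-2.25,0.27) + 0.803·(-2.15,1.07) = (-2.1697,0.9124)
  v4: (1-0.803)·(-1.91,-2.2) + 0.803·(-0.39,-1.66) = (-0.6894,-1.7664)
  v5: (1-0.803)·(1.03,-1.85) + 0.803·(3.33,-2.49) = (2.8769,-2.3639)
  v6: (1-0.803)·(2.16,-1.44) + 0.803·(3.9,-0.92) = (3.5572,-1.0224)
Perimeter = Σ |v_{i+1} − v_i|:
  edge 1→2: √(-3.0789² + 2.0741²) = 3.7124 (running 3.7124)
  edge 2→3: √(-3.2428² + -1.9517²) = 3.7849 (running 7.4972)
  edge 3→4: √(1.4803² + -2.6788²) = 3.0606 (running 10.5578)
  edge 4→5: √(3.5663² + -0.5975²) = 3.6161 (running 14.1739)
  edge 5→6: √(0.6803² + 1.3415²) = 1.5041 (running 15.6780)
  edge 6→1: √(0.5948² + 1.8124²) = 1.9075 (running 17.5855)
Perimeter = 17.5855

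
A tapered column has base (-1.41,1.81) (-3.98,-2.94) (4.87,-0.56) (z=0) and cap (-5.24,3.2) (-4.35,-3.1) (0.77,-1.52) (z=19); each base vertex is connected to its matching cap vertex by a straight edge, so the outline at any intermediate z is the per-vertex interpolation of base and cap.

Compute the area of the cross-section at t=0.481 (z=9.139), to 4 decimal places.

Cross-section at t=0.481: each vertex is (1-t)·p0[i] + t·p1[i].
  v1: (1-0.481)·(-1.41,1.81) + 0.481·(-5.24,3.2) = (-3.2522,2.4786)
  v2: (1-0.481)·(-3.98,-2.94) + 0.481·(-4.35,-3.1) = (-4.1580,-3.0170)
  v3: (1-0.481)·(4.87,-0.56) + 0.481·(0.77,-1.52) = (2.8979,-1.0218)
Shoelace sum Σ(x_i·y_{i+1} − x_{i+1}·y_i):
  i=1: -3.2522·-3.0170 − -4.1580·2.4786 = +20.1178 (running +20.1178)
  i=2: -4.1580·-1.0218 − 2.8979·-3.0170 = +12.9913 (running +33.1090)
  i=3: 2.8979·2.4786 − -3.2522·-1.0218 = +3.8597 (running +36.9688)
Area = |Σ|/2 = |36.9688|/2 = 18.4844

Area at t=0.481: 18.4844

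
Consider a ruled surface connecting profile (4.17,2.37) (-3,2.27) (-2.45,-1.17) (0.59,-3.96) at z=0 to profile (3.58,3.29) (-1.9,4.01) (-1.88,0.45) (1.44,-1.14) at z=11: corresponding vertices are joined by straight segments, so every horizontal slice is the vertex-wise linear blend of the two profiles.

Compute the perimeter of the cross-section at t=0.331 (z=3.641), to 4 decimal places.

Perimeter at t=0.331: 20.5457

Cross-section at t=0.331: each vertex is (1-t)·p0[i] + t·p1[i].
  v1: (1-0.331)·(4.17,2.37) + 0.331·(3.58,3.29) = (3.9747,2.6745)
  v2: (1-0.331)·(-3,2.27) + 0.331·(-1.9,4.01) = (-2.6359,2.8459)
  v3: (1-0.331)·(-2.45,-1.17) + 0.331·(-1.88,0.45) = (-2.2613,-0.6338)
  v4: (1-0.331)·(0.59,-3.96) + 0.331·(1.44,-1.14) = (0.8714,-3.0266)
Perimeter = Σ |v_{i+1} − v_i|:
  edge 1→2: √(-6.6106² + 0.1714²) = 6.6128 (running 6.6128)
  edge 2→3: √(0.3746² + -3.4797²) = 3.4998 (running 10.1127)
  edge 3→4: √(3.1327² + -2.3928²) = 3.9420 (running 14.0546)
  edge 4→1: √(3.1034² + 5.7011²) = 6.4910 (running 20.5457)
Perimeter = 20.5457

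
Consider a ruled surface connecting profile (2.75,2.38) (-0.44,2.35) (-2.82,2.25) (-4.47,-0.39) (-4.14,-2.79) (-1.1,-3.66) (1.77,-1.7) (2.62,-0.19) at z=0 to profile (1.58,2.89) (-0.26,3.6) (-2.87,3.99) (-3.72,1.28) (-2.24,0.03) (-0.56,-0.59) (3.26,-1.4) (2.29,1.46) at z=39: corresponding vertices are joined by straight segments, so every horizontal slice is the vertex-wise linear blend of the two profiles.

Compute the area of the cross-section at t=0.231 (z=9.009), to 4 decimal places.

Area at t=0.231: 30.8152

Cross-section at t=0.231: each vertex is (1-t)·p0[i] + t·p1[i].
  v1: (1-0.231)·(2.75,2.38) + 0.231·(1.58,2.89) = (2.4797,2.4978)
  v2: (1-0.231)·(-0.44,2.35) + 0.231·(-0.26,3.6) = (-0.3984,2.6387)
  v3: (1-0.231)·(-2.82,2.25) + 0.231·(-2.87,3.99) = (-2.8316,2.6519)
  v4: (1-0.231)·(-4.47,-0.39) + 0.231·(-3.72,1.28) = (-4.2968,-0.0042)
  v5: (1-0.231)·(-4.14,-2.79) + 0.231·(-2.24,0.03) = (-3.7011,-2.1386)
  v6: (1-0.231)·(-1.1,-3.66) + 0.231·(-0.56,-0.59) = (-0.9753,-2.9508)
  v7: (1-0.231)·(1.77,-1.7) + 0.231·(3.26,-1.4) = (2.1142,-1.6307)
  v8: (1-0.231)·(2.62,-0.19) + 0.231·(2.29,1.46) = (2.5438,0.1911)
Shoelace sum Σ(x_i·y_{i+1} − x_{i+1}·y_i):
  i=1: 2.4797·2.6387 − -0.3984·2.4978 = +7.5386 (running +7.5386)
  i=2: -0.3984·2.6519 − -2.8316·2.6387 = +6.4152 (running +13.9537)
  i=3: -2.8316·-0.0042 − -4.2968·2.6519 = +11.4067 (running +25.3604)
  i=4: -4.2968·-2.1386 − -3.7011·-0.0042 = +9.1733 (running +34.5337)
  i=5: -3.7011·-2.9508 − -0.9753·-2.1386 = +8.8356 (running +43.3694)
  i=6: -0.9753·-1.6307 − 2.1142·-2.9508 = +7.8290 (running +51.1983)
  i=7: 2.1142·0.1911 − 2.5438·-1.6307 = +4.5523 (running +55.7506)
  i=8: 2.5438·2.4978 − 2.4797·0.1911 = +5.8799 (running +61.6304)
Area = |Σ|/2 = |61.6304|/2 = 30.8152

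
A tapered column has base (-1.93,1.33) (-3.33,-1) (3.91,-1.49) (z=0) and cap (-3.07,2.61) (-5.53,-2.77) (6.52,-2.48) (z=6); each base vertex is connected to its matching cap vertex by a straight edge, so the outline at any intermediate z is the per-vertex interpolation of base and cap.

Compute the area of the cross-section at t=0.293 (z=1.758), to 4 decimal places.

Area at t=0.293: 14.1648

Cross-section at t=0.293: each vertex is (1-t)·p0[i] + t·p1[i].
  v1: (1-0.293)·(-1.93,1.33) + 0.293·(-3.07,2.61) = (-2.2640,1.7050)
  v2: (1-0.293)·(-3.33,-1) + 0.293·(-5.53,-2.77) = (-3.9746,-1.5186)
  v3: (1-0.293)·(3.91,-1.49) + 0.293·(6.52,-2.48) = (4.6747,-1.7801)
Shoelace sum Σ(x_i·y_{i+1} − x_{i+1}·y_i):
  i=1: -2.2640·-1.5186 − -3.9746·1.7050 = +10.2150 (running +10.2150)
  i=2: -3.9746·-1.7801 − 4.6747·-1.5186 = +14.1742 (running +24.3892)
  i=3: 4.6747·1.7050 − -2.2640·-1.7801 = +3.9405 (running +28.3297)
Area = |Σ|/2 = |28.3297|/2 = 14.1648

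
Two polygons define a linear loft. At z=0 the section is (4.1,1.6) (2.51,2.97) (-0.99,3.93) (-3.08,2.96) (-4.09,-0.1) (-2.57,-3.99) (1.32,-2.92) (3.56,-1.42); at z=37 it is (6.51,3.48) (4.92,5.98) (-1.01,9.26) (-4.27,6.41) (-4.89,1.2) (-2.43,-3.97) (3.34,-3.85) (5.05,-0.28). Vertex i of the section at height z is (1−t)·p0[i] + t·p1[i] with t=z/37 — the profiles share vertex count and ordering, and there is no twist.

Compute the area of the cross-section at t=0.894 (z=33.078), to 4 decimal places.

Area at t=0.894: 99.9381

Cross-section at t=0.894: each vertex is (1-t)·p0[i] + t·p1[i].
  v1: (1-0.894)·(4.1,1.6) + 0.894·(6.51,3.48) = (6.2545,3.2807)
  v2: (1-0.894)·(2.51,2.97) + 0.894·(4.92,5.98) = (4.6645,5.6609)
  v3: (1-0.894)·(-0.99,3.93) + 0.894·(-1.01,9.26) = (-1.0079,8.6950)
  v4: (1-0.894)·(-3.08,2.96) + 0.894·(-4.27,6.41) = (-4.1439,6.0443)
  v5: (1-0.894)·(-4.09,-0.1) + 0.894·(-4.89,1.2) = (-4.8052,1.0622)
  v6: (1-0.894)·(-2.57,-3.99) + 0.894·(-2.43,-3.97) = (-2.4448,-3.9721)
  v7: (1-0.894)·(1.32,-2.92) + 0.894·(3.34,-3.85) = (3.1259,-3.7514)
  v8: (1-0.894)·(3.56,-1.42) + 0.894·(5.05,-0.28) = (4.8921,-0.4008)
Shoelace sum Σ(x_i·y_{i+1} − x_{i+1}·y_i):
  i=1: 6.2545·5.6609 − 4.6645·3.2807 = +20.1035 (running +20.1035)
  i=2: 4.6645·8.6950 − -1.0079·5.6609 = +46.2638 (running +66.3673)
  i=3: -1.0079·6.0443 − -4.1439·8.6950 = +29.9390 (running +96.3064)
  i=4: -4.1439·1.0622 − -4.8052·6.0443 = +24.6425 (running +120.9488)
  i=5: -4.8052·-3.9721 − -2.4448·1.0622 = +21.6837 (running +142.6326)
  i=6: -2.4448·-3.7514 − 3.1259·-3.9721 = +21.5880 (running +164.2206)
  i=7: 3.1259·-0.4008 − 4.8921·-3.7514 = +17.0992 (running +181.3197)
  i=8: 4.8921·3.2807 − 6.2545·-0.4008 = +18.5565 (running +199.8763)
Area = |Σ|/2 = |199.8763|/2 = 99.9381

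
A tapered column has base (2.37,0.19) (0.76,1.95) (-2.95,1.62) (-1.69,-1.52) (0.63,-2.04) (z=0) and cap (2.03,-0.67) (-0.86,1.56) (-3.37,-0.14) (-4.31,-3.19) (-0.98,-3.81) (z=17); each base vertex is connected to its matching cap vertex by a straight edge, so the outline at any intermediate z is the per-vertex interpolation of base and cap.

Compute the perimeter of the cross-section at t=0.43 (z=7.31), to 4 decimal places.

Cross-section at t=0.43: each vertex is (1-t)·p0[i] + t·p1[i].
  v1: (1-0.43)·(2.37,0.19) + 0.43·(2.03,-0.67) = (2.2238,-0.1798)
  v2: (1-0.43)·(0.76,1.95) + 0.43·(-0.86,1.56) = (0.0634,1.7823)
  v3: (1-0.43)·(-2.95,1.62) + 0.43·(-3.37,-0.14) = (-3.1306,0.8632)
  v4: (1-0.43)·(-1.69,-1.52) + 0.43·(-4.31,-3.19) = (-2.8166,-2.2381)
  v5: (1-0.43)·(0.63,-2.04) + 0.43·(-0.98,-3.81) = (-0.0623,-2.8011)
Perimeter = Σ |v_{i+1} − v_i|:
  edge 1→2: √(-2.1604² + 1.9621²) = 2.9184 (running 2.9184)
  edge 2→3: √(-3.1940² + -0.9191²) = 3.3236 (running 6.2420)
  edge 3→4: √(0.3140² + -3.1013²) = 3.1172 (running 9.3592)
  edge 4→5: √(2.7543² + -0.5630²) = 2.8113 (running 12.1704)
  edge 5→1: √(2.2861² + 2.6213²) = 3.4781 (running 15.6486)
Perimeter = 15.6486

Perimeter at t=0.43: 15.6486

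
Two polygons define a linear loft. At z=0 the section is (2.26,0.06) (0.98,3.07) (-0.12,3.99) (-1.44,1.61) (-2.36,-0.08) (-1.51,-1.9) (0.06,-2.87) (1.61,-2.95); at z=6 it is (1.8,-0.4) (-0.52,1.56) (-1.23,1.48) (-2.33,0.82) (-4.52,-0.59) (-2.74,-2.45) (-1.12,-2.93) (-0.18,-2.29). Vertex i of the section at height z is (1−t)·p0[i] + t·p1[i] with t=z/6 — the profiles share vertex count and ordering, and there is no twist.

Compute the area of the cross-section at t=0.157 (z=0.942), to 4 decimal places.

Cross-section at t=0.157: each vertex is (1-t)·p0[i] + t·p1[i].
  v1: (1-0.157)·(2.26,0.06) + 0.157·(1.8,-0.4) = (2.1878,-0.0122)
  v2: (1-0.157)·(0.98,3.07) + 0.157·(-0.52,1.56) = (0.7445,2.8329)
  v3: (1-0.157)·(-0.12,3.99) + 0.157·(-1.23,1.48) = (-0.2943,3.5959)
  v4: (1-0.157)·(-1.44,1.61) + 0.157·(-2.33,0.82) = (-1.5797,1.4860)
  v5: (1-0.157)·(-2.36,-0.08) + 0.157·(-4.52,-0.59) = (-2.6991,-0.1601)
  v6: (1-0.157)·(-1.51,-1.9) + 0.157·(-2.74,-2.45) = (-1.7031,-1.9863)
  v7: (1-0.157)·(0.06,-2.87) + 0.157·(-1.12,-2.93) = (-0.1253,-2.8794)
  v8: (1-0.157)·(1.61,-2.95) + 0.157·(-0.18,-2.29) = (1.3290,-2.8464)
Shoelace sum Σ(x_i·y_{i+1} − x_{i+1}·y_i):
  i=1: 2.1878·2.8329 − 0.7445·-0.0122 = +6.2069 (running +6.2069)
  i=2: 0.7445·3.5959 − -0.2943·2.8329 = +3.5108 (running +9.7177)
  i=3: -0.2943·1.4860 − -1.5797·3.5959 = +5.2433 (running +14.9611)
  i=4: -1.5797·-0.1601 − -2.6991·1.4860 = +4.2637 (running +19.2247)
  i=5: -2.6991·-1.9863 − -1.7031·-0.1601 = +5.0888 (running +24.3135)
  i=6: -1.7031·-2.8794 − -0.1253·-1.9863 = +4.6552 (running +28.9687)
  i=7: -0.1253·-2.8464 − 1.3290·-2.8794 = +4.1832 (running +33.1519)
  i=8: 1.3290·-0.0122 − 2.1878·-2.8464 = +6.2110 (running +39.3629)
Area = |Σ|/2 = |39.3629|/2 = 19.6814

Area at t=0.157: 19.6814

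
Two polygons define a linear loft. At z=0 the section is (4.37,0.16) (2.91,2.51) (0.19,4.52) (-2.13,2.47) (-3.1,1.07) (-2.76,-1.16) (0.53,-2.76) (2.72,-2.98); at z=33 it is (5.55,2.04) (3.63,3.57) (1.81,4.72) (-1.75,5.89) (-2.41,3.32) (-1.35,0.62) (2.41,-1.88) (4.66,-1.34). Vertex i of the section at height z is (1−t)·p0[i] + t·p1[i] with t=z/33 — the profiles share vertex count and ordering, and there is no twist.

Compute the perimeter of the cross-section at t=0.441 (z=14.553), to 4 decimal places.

Perimeter at t=0.441: 22.7281

Cross-section at t=0.441: each vertex is (1-t)·p0[i] + t·p1[i].
  v1: (1-0.441)·(4.37,0.16) + 0.441·(5.55,2.04) = (4.8904,0.9891)
  v2: (1-0.441)·(2.91,2.51) + 0.441·(3.63,3.57) = (3.2275,2.9775)
  v3: (1-0.441)·(0.19,4.52) + 0.441·(1.81,4.72) = (0.9044,4.6082)
  v4: (1-0.441)·(-2.13,2.47) + 0.441·(-1.75,5.89) = (-1.9624,3.9782)
  v5: (1-0.441)·(-3.1,1.07) + 0.441·(-2.41,3.32) = (-2.7957,2.0622)
  v6: (1-0.441)·(-2.76,-1.16) + 0.441·(-1.35,0.62) = (-2.1382,-0.3750)
  v7: (1-0.441)·(0.53,-2.76) + 0.441·(2.41,-1.88) = (1.3591,-2.3719)
  v8: (1-0.441)·(2.72,-2.98) + 0.441·(4.66,-1.34) = (3.5755,-2.2568)
Perimeter = Σ |v_{i+1} − v_i|:
  edge 1→2: √(-1.6629² + 1.9884²) = 2.5921 (running 2.5921)
  edge 2→3: √(-2.3231² + 1.6307²) = 2.8383 (running 5.4304)
  edge 3→4: √(-2.8668² + -0.6300²) = 2.9352 (running 8.3656)
  edge 4→5: √(-0.8333² + -1.9160²) = 2.0893 (running 10.4550)
  edge 5→6: √(0.6575² + -2.4373²) = 2.5244 (running 12.9794)
  edge 6→7: √(3.4973² + -1.9969²) = 4.0272 (running 17.0066)
  edge 7→8: √(2.2165² + 0.1152²) = 2.2194 (running 19.2260)
  edge 8→1: √(1.3148² + 3.2458²) = 3.5020 (running 22.7281)
Perimeter = 22.7281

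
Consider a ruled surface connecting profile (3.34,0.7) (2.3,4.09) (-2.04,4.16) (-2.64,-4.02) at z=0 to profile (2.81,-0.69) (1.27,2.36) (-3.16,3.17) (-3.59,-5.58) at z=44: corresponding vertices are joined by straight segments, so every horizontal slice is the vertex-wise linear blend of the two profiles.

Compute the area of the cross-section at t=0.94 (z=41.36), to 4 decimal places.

Cross-section at t=0.94: each vertex is (1-t)·p0[i] + t·p1[i].
  v1: (1-0.94)·(3.34,0.7) + 0.94·(2.81,-0.69) = (2.8418,-0.6066)
  v2: (1-0.94)·(2.3,4.09) + 0.94·(1.27,2.36) = (1.3318,2.4638)
  v3: (1-0.94)·(-2.04,4.16) + 0.94·(-3.16,3.17) = (-3.0928,3.2294)
  v4: (1-0.94)·(-2.64,-4.02) + 0.94·(-3.59,-5.58) = (-3.5330,-5.4864)
Shoelace sum Σ(x_i·y_{i+1} − x_{i+1}·y_i):
  i=1: 2.8418·2.4638 − 1.3318·-0.6066 = +7.8095 (running +7.8095)
  i=2: 1.3318·3.2294 − -3.0928·2.4638 = +11.9210 (running +19.7305)
  i=3: -3.0928·-5.4864 − -3.5330·3.2294 = +28.3778 (running +48.1083)
  i=4: -3.5330·-0.6066 − 2.8418·-5.4864 = +17.7344 (running +65.8426)
Area = |Σ|/2 = |65.8426|/2 = 32.9213

Area at t=0.94: 32.9213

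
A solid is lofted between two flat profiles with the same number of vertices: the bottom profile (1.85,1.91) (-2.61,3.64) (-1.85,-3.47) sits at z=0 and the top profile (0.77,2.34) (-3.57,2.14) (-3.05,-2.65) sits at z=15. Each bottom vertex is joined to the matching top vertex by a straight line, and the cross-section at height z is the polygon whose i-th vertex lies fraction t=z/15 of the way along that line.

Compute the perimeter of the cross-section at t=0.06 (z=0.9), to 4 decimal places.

Perimeter at t=0.06: 18.2612

Cross-section at t=0.06: each vertex is (1-t)·p0[i] + t·p1[i].
  v1: (1-0.06)·(1.85,1.91) + 0.06·(0.77,2.34) = (1.7852,1.9358)
  v2: (1-0.06)·(-2.61,3.64) + 0.06·(-3.57,2.14) = (-2.6676,3.5500)
  v3: (1-0.06)·(-1.85,-3.47) + 0.06·(-3.05,-2.65) = (-1.9220,-3.4208)
Perimeter = Σ |v_{i+1} − v_i|:
  edge 1→2: √(-4.4528² + 1.6142²) = 4.7364 (running 4.7364)
  edge 2→3: √(0.7456² + -6.9708²) = 7.0106 (running 11.7469)
  edge 3→1: √(3.7072² + 5.3566²) = 6.5143 (running 18.2612)
Perimeter = 18.2612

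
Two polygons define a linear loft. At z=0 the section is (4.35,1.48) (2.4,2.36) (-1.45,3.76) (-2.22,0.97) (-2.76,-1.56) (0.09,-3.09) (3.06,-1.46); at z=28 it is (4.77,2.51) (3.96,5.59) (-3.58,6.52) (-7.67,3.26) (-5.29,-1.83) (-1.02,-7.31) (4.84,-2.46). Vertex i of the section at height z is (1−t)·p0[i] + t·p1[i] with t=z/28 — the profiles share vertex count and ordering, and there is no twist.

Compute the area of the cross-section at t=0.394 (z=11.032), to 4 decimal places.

Cross-section at t=0.394: each vertex is (1-t)·p0[i] + t·p1[i].
  v1: (1-0.394)·(4.35,1.48) + 0.394·(4.77,2.51) = (4.5155,1.8858)
  v2: (1-0.394)·(2.4,2.36) + 0.394·(3.96,5.59) = (3.0146,3.6326)
  v3: (1-0.394)·(-1.45,3.76) + 0.394·(-3.58,6.52) = (-2.2892,4.8474)
  v4: (1-0.394)·(-2.22,0.97) + 0.394·(-7.67,3.26) = (-4.3673,1.8723)
  v5: (1-0.394)·(-2.76,-1.56) + 0.394·(-5.29,-1.83) = (-3.7568,-1.6664)
  v6: (1-0.394)·(0.09,-3.09) + 0.394·(-1.02,-7.31) = (-0.3473,-4.7527)
  v7: (1-0.394)·(3.06,-1.46) + 0.394·(4.84,-2.46) = (3.7613,-1.8540)
Shoelace sum Σ(x_i·y_{i+1} − x_{i+1}·y_i):
  i=1: 4.5155·3.6326 − 3.0146·1.8858 = +10.7180 (running +10.7180)
  i=2: 3.0146·4.8474 − -2.2892·3.6326 = +22.9292 (running +33.6471)
  i=3: -2.2892·1.8723 − -4.3673·4.8474 = +16.8842 (running +50.5313)
  i=4: -4.3673·-1.6664 − -3.7568·1.8723 = +14.3113 (running +64.8426)
  i=5: -3.7568·-4.7527 − -0.3473·-1.6664 = +17.2762 (running +82.1188)
  i=6: -0.3473·-1.8540 − 3.7613·-4.7527 = +18.5203 (running +100.6391)
  i=7: 3.7613·1.8858 − 4.5155·-1.8540 = +15.4649 (running +116.1040)
Area = |Σ|/2 = |116.1040|/2 = 58.0520

Area at t=0.394: 58.0520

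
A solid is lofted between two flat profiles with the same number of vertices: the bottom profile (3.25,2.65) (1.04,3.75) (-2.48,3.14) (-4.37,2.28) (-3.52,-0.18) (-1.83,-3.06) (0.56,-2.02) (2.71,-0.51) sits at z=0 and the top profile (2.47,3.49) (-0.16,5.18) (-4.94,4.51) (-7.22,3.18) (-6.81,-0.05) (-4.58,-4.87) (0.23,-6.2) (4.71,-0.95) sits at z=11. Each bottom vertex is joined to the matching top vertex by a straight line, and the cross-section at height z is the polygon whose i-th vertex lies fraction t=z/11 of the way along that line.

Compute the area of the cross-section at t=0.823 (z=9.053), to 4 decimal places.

Area at t=0.823: 80.7522

Cross-section at t=0.823: each vertex is (1-t)·p0[i] + t·p1[i].
  v1: (1-0.823)·(3.25,2.65) + 0.823·(2.47,3.49) = (2.6081,3.3413)
  v2: (1-0.823)·(1.04,3.75) + 0.823·(-0.16,5.18) = (0.0524,4.9269)
  v3: (1-0.823)·(-2.48,3.14) + 0.823·(-4.94,4.51) = (-4.5046,4.2675)
  v4: (1-0.823)·(-4.37,2.28) + 0.823·(-7.22,3.18) = (-6.7156,3.0207)
  v5: (1-0.823)·(-3.52,-0.18) + 0.823·(-6.81,-0.05) = (-6.2277,-0.0730)
  v6: (1-0.823)·(-1.83,-3.06) + 0.823·(-4.58,-4.87) = (-4.0932,-4.5496)
  v7: (1-0.823)·(0.56,-2.02) + 0.823·(0.23,-6.2) = (0.2884,-5.4601)
  v8: (1-0.823)·(2.71,-0.51) + 0.823·(4.71,-0.95) = (4.3560,-0.8721)
Shoelace sum Σ(x_i·y_{i+1} − x_{i+1}·y_i):
  i=1: 2.6081·4.9269 − 0.0524·3.3413 = +12.6745 (running +12.6745)
  i=2: 0.0524·4.2675 − -4.5046·4.9269 = +22.4172 (running +35.0917)
  i=3: -4.5046·3.0207 − -6.7156·4.2675 = +15.0517 (running +50.1434)
  i=4: -6.7156·-0.0730 − -6.2277·3.0207 = +19.3022 (running +69.4456)
  i=5: -6.2277·-4.5496 − -4.0932·-0.0730 = +28.0347 (running +97.4804)
  i=6: -4.0932·-5.4601 − 0.2884·-4.5496 = +23.6619 (running +121.1423)
  i=7: 0.2884·-0.8721 − 4.3560·-5.4601 = +23.5328 (running +144.6751)
  i=8: 4.3560·3.3413 − 2.6081·-0.8721 = +16.8293 (running +161.5044)
Area = |Σ|/2 = |161.5044|/2 = 80.7522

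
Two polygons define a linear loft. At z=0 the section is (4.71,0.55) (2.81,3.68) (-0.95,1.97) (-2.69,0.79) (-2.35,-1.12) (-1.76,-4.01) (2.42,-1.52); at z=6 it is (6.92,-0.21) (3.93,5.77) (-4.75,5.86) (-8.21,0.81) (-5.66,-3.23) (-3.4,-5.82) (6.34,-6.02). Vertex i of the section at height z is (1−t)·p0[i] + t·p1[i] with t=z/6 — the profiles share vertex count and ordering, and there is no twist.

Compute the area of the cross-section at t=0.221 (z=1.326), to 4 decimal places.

Cross-section at t=0.221: each vertex is (1-t)·p0[i] + t·p1[i].
  v1: (1-0.221)·(4.71,0.55) + 0.221·(6.92,-0.21) = (5.1984,0.3820)
  v2: (1-0.221)·(2.81,3.68) + 0.221·(3.93,5.77) = (3.0575,4.1419)
  v3: (1-0.221)·(-0.95,1.97) + 0.221·(-4.75,5.86) = (-1.7898,2.8297)
  v4: (1-0.221)·(-2.69,0.79) + 0.221·(-8.21,0.81) = (-3.9099,0.7944)
  v5: (1-0.221)·(-2.35,-1.12) + 0.221·(-5.66,-3.23) = (-3.0815,-1.5863)
  v6: (1-0.221)·(-1.76,-4.01) + 0.221·(-3.4,-5.82) = (-2.1224,-4.4100)
  v7: (1-0.221)·(2.42,-1.52) + 0.221·(6.34,-6.02) = (3.2863,-2.5145)
Shoelace sum Σ(x_i·y_{i+1} − x_{i+1}·y_i):
  i=1: 5.1984·4.1419 − 3.0575·0.3820 = +20.3631 (running +20.3631)
  i=2: 3.0575·2.8297 − -1.7898·4.1419 = +16.0650 (running +36.4281)
  i=3: -1.7898·0.7944 − -3.9099·2.8297 = +9.6420 (running +46.0701)
  i=4: -3.9099·-1.5863 − -3.0815·0.7944 = +8.6504 (running +54.7205)
  i=5: -3.0815·-4.4100 − -2.1224·-1.5863 = +10.2226 (running +64.9431)
  i=6: -2.1224·-2.5145 − 3.2863·-4.4100 = +19.8296 (running +84.7727)
  i=7: 3.2863·0.3820 − 5.1984·-2.5145 = +14.3269 (running +99.0996)
Area = |Σ|/2 = |99.0996|/2 = 49.5498

Area at t=0.221: 49.5498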